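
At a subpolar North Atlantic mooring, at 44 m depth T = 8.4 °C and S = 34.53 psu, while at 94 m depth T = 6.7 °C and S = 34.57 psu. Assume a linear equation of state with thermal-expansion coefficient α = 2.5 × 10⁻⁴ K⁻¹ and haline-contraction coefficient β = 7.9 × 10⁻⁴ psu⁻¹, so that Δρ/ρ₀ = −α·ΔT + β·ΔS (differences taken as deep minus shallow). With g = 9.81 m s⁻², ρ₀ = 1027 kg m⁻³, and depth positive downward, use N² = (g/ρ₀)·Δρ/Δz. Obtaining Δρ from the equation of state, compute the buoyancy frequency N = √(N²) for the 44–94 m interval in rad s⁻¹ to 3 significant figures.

9.46 × 10⁻³ rad s⁻¹

ΔT = -1.7 K, ΔS = +0.04 psu (deep − shallow).
Δρ/ρ₀ = −αΔT + βΔS = 4.25 × 10⁻⁴ + 3.16 × 10⁻⁵ = 4.566 × 10⁻⁴, so Δρ ≈ 0.4689 kg m⁻³.
N² = (g/ρ₀)·Δρ/Δz = g·(Δρ/ρ₀)/Δz = 9.81 × 4.566 × 10⁻⁴ / 50 = 8.9585 × 10⁻⁵ s⁻².
N = √(8.9585 × 10⁻⁵) = 9.4649 × 10⁻³ rad s⁻¹ ≈ 9.46 × 10⁻³ rad s⁻¹.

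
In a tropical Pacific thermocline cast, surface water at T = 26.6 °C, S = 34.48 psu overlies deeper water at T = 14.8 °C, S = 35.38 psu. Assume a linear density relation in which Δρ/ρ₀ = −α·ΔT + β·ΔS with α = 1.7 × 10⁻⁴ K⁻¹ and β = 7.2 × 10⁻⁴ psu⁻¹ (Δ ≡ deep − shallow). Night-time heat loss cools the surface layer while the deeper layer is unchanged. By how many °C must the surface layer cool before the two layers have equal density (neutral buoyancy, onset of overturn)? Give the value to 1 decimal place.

Neutral buoyancy requires Δρ = 0, i.e. −α(T_deep − T_surf′) + β(S_deep − S_surf) = 0.
T_surf′ = T_deep − (β/α)·ΔS = 14.8 − (7.2 × 10⁻⁴/1.7 × 10⁻⁴)·(+0.90) = 10.988 °C.
Cooling required: 26.6 − (10.988) = 15.612 °C.

15.6 °C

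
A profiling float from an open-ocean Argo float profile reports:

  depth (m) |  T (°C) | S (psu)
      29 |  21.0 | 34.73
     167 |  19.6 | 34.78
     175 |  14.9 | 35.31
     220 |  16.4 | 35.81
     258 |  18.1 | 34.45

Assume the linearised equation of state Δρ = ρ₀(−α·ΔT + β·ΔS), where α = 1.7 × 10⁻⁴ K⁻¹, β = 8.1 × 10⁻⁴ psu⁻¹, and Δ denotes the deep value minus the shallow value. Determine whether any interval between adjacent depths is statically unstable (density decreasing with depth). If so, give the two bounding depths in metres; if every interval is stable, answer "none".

220–258 m

Evaluate Δρ/ρ₀ = −αΔT + βΔS across each adjacent pair:
  29–167 m: −αΔT+βΔS = −(1.7 × 10⁻⁴)(-1.4)+(8.1 × 10⁻⁴)(+0.05) = 2.8 × 10⁻⁴ → stable
  167–175 m: −αΔT+βΔS = −(1.7 × 10⁻⁴)(-4.7)+(8.1 × 10⁻⁴)(+0.53) = 1.2 × 10⁻³ → stable
  175–220 m: −αΔT+βΔS = −(1.7 × 10⁻⁴)(+1.5)+(8.1 × 10⁻⁴)(+0.50) = 1.5 × 10⁻⁴ → stable
  220–258 m: −αΔT+βΔS = −(1.7 × 10⁻⁴)(+1.7)+(8.1 × 10⁻⁴)(-1.36) = -1.4 × 10⁻³ → UNSTABLE
The 220–258 m interval has Δρ < 0: lighter water underlies denser water.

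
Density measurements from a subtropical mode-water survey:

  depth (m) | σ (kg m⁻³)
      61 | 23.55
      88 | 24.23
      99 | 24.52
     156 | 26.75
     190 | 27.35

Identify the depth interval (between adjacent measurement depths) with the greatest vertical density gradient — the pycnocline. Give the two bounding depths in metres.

99–156 m

Compute the density gradient over each adjacent pair:
  61–88 m: Δρ/Δz = 0.68/27 = 0.025 kg m⁻⁴
  88–99 m: Δρ/Δz = 0.29/11 = 0.026 kg m⁻⁴
  99–156 m: Δρ/Δz = 2.23/57 = 0.039 kg m⁻⁴
  156–190 m: Δρ/Δz = 0.60/34 = 0.018 kg m⁻⁴
The largest gradient is in the 99–156 m interval — the pycnocline.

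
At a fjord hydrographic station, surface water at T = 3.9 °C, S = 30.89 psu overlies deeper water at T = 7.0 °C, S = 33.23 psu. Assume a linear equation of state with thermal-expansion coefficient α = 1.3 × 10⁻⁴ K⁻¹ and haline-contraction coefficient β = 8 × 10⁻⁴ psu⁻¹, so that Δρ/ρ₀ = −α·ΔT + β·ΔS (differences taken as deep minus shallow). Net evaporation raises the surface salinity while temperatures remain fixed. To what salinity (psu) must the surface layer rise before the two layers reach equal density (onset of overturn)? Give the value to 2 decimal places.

32.73 psu

Neutral buoyancy requires −α(T_deep − T_surf) + β(S_deep − S_surf′) = 0.
S_surf′ = S_deep − (α/β)·ΔT = 33.23 − (1.3 × 10⁻⁴/8 × 10⁻⁴)·(+3.1) = 32.7263 psu.
Increase required: 32.7263 − 30.89 = 1.8363 psu.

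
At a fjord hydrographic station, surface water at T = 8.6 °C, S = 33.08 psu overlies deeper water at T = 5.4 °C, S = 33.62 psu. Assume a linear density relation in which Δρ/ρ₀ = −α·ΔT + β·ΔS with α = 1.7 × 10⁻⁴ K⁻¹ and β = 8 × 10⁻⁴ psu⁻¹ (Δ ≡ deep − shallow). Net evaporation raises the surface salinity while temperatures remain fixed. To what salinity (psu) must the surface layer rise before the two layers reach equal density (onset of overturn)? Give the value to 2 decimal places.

Neutral buoyancy requires −α(T_deep − T_surf) + β(S_deep − S_surf′) = 0.
S_surf′ = S_deep − (α/β)·ΔT = 33.62 − (1.7 × 10⁻⁴/8 × 10⁻⁴)·(-3.2) = 34.3000 psu.
Increase required: 34.3000 − 33.08 = 1.2200 psu.

34.30 psu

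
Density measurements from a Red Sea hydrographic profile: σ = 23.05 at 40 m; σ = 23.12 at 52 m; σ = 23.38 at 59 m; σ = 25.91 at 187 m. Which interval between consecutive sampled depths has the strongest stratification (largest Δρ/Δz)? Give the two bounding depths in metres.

52–59 m

Compute the density gradient over each adjacent pair:
  40–52 m: Δρ/Δz = 0.07/12 = 5.8 × 10⁻³ kg m⁻⁴
  52–59 m: Δρ/Δz = 0.26/7 = 0.037 kg m⁻⁴
  59–187 m: Δρ/Δz = 2.53/128 = 0.020 kg m⁻⁴
The largest gradient is in the 52–59 m interval — the pycnocline.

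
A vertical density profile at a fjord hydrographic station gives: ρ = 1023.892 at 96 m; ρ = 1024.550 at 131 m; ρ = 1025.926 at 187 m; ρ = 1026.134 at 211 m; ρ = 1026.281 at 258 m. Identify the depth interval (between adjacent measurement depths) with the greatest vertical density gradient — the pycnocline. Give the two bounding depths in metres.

131–187 m

Compute the density gradient over each adjacent pair:
  96–131 m: Δρ/Δz = 0.658/35 = 0.019 kg m⁻⁴
  131–187 m: Δρ/Δz = 1.376/56 = 0.025 kg m⁻⁴
  187–211 m: Δρ/Δz = 0.208/24 = 8.7 × 10⁻³ kg m⁻⁴
  211–258 m: Δρ/Δz = 0.147/47 = 3.1 × 10⁻³ kg m⁻⁴
The largest gradient is in the 131–187 m interval — the pycnocline.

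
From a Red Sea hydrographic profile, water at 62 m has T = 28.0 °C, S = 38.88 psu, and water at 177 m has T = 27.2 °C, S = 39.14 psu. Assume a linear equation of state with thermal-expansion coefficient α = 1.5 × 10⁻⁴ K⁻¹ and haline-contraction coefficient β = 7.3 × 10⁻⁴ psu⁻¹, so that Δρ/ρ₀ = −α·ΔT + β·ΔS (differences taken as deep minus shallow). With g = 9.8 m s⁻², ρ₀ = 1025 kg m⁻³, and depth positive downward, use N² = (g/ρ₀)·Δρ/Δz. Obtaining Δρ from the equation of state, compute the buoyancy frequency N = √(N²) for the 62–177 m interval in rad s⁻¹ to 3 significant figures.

ΔT = -0.8 K, ΔS = +0.26 psu (deep − shallow).
Δρ/ρ₀ = −αΔT + βΔS = 1.20 × 10⁻⁴ + 1.898 × 10⁻⁴ = 3.098 × 10⁻⁴, so Δρ ≈ 0.3175 kg m⁻³.
N² = (g/ρ₀)·Δρ/Δz = g·(Δρ/ρ₀)/Δz = 9.8 × 3.098 × 10⁻⁴ / 115 = 2.6400 × 10⁻⁵ s⁻².
N = √(2.6400 × 10⁻⁵) = 5.1381 × 10⁻³ rad s⁻¹ ≈ 5.14 × 10⁻³ rad s⁻¹.

5.14 × 10⁻³ rad s⁻¹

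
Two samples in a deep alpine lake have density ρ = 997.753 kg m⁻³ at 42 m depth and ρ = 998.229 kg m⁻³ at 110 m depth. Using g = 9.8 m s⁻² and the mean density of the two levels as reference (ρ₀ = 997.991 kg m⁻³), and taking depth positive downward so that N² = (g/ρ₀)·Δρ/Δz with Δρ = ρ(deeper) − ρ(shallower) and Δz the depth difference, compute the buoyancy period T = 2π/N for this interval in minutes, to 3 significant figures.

12.6 min

Δρ = 998.229 − 997.753 = 0.476 kg m⁻³ over Δz = 110 − 42 = 68 m.
N² = (9.8/997.991) × (0.476/68) = 6.8738 × 10⁻⁵ s⁻².
N = √(6.8738 × 10⁻⁵) = 8.2908 × 10⁻³ rad s⁻¹, so T = 2π/N = 757.85 s = 12.631 min ≈ 12.6 min.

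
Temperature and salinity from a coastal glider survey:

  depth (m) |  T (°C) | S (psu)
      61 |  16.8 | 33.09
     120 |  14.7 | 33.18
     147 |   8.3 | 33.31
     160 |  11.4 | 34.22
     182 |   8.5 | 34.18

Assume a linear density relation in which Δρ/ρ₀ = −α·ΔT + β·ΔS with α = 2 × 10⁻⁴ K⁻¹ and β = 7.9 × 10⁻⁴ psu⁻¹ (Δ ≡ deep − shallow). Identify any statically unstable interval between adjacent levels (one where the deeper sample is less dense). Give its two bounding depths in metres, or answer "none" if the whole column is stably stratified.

none

Evaluate Δρ/ρ₀ = −αΔT + βΔS across each adjacent pair:
  61–120 m: −αΔT+βΔS = −(2 × 10⁻⁴)(-2.1)+(7.9 × 10⁻⁴)(+0.09) = 4.9 × 10⁻⁴ → stable
  120–147 m: −αΔT+βΔS = −(2 × 10⁻⁴)(-6.4)+(7.9 × 10⁻⁴)(+0.13) = 1.4 × 10⁻³ → stable
  147–160 m: −αΔT+βΔS = −(2 × 10⁻⁴)(+3.1)+(7.9 × 10⁻⁴)(+0.91) = 9.9 × 10⁻⁵ → stable
  160–182 m: −αΔT+βΔS = −(2 × 10⁻⁴)(-2.9)+(7.9 × 10⁻⁴)(-0.04) = 5.5 × 10⁻⁴ → stable
Every interval has Δρ > 0: the column is stably stratified throughout.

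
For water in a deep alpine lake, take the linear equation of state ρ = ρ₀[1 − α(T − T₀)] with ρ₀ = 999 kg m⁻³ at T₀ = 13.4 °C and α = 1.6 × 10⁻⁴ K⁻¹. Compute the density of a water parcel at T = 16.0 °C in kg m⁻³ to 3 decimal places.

T − T₀ = +2.6 K.
Bracket = 1 − α·(+2.6) = 1 + (-4.16 × 10⁻⁴) = 0.9995840.
ρ = 999 × 0.9995840 = 998.584 kg m⁻³.

998.584 kg m⁻³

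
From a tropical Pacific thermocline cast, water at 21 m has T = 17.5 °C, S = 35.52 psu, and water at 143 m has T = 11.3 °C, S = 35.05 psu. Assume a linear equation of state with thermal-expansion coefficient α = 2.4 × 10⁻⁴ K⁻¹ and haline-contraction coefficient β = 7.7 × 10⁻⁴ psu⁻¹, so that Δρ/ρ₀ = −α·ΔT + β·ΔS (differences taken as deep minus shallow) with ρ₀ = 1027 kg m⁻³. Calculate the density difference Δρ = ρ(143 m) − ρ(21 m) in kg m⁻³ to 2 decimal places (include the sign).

ΔT = -6.2 K, ΔS = -0.47 psu (deep − shallow).
Δρ/ρ₀ = −(2.4 × 10⁻⁴)(-6.2) + (7.7 × 10⁻⁴)(-0.47) = 1.1261 × 10⁻³.
Δρ = 1027 × (1.1261 × 10⁻³) = +1.16 kg m⁻³.
Positive Δρ: denser below, stable.

+1.16 kg m⁻³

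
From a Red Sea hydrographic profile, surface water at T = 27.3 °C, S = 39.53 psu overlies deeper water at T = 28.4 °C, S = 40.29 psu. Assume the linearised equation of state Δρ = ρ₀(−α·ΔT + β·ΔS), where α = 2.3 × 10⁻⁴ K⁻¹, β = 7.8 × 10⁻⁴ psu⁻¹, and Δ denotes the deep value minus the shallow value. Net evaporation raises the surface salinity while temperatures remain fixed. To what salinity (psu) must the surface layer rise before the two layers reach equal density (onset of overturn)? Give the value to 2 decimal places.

Neutral buoyancy requires −α(T_deep − T_surf) + β(S_deep − S_surf′) = 0.
S_surf′ = S_deep − (α/β)·ΔT = 40.29 − (2.3 × 10⁻⁴/7.8 × 10⁻⁴)·(+1.1) = 39.9656 psu.
Increase required: 39.9656 − 39.53 = 0.4356 psu.

39.97 psu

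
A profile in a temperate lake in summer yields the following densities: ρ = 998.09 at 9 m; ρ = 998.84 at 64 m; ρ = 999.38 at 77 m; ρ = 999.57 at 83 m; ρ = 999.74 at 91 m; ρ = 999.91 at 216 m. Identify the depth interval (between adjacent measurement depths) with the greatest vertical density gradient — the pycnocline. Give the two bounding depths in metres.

64–77 m

Compute the density gradient over each adjacent pair:
  9–64 m: Δρ/Δz = 0.75/55 = 0.014 kg m⁻⁴
  64–77 m: Δρ/Δz = 0.54/13 = 0.042 kg m⁻⁴
  77–83 m: Δρ/Δz = 0.19/6 = 0.032 kg m⁻⁴
  83–91 m: Δρ/Δz = 0.17/8 = 0.021 kg m⁻⁴
  91–216 m: Δρ/Δz = 0.17/125 = 1.4 × 10⁻³ kg m⁻⁴
The largest gradient is in the 64–77 m interval — the pycnocline.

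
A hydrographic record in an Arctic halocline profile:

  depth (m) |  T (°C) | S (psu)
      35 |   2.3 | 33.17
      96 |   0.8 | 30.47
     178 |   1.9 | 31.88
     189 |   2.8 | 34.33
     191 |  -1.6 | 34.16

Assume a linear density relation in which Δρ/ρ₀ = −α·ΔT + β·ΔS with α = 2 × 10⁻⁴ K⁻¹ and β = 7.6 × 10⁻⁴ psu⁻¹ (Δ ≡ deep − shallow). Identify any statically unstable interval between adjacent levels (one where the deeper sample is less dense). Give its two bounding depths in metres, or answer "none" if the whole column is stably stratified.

35–96 m

Evaluate Δρ/ρ₀ = −αΔT + βΔS across each adjacent pair:
  35–96 m: −αΔT+βΔS = −(2 × 10⁻⁴)(-1.5)+(7.6 × 10⁻⁴)(-2.70) = -1.8 × 10⁻³ → UNSTABLE
  96–178 m: −αΔT+βΔS = −(2 × 10⁻⁴)(+1.1)+(7.6 × 10⁻⁴)(+1.41) = 8.5 × 10⁻⁴ → stable
  178–189 m: −αΔT+βΔS = −(2 × 10⁻⁴)(+0.9)+(7.6 × 10⁻⁴)(+2.45) = 1.7 × 10⁻³ → stable
  189–191 m: −αΔT+βΔS = −(2 × 10⁻⁴)(-4.4)+(7.6 × 10⁻⁴)(-0.17) = 7.5 × 10⁻⁴ → stable
The 35–96 m interval has Δρ < 0: lighter water underlies denser water.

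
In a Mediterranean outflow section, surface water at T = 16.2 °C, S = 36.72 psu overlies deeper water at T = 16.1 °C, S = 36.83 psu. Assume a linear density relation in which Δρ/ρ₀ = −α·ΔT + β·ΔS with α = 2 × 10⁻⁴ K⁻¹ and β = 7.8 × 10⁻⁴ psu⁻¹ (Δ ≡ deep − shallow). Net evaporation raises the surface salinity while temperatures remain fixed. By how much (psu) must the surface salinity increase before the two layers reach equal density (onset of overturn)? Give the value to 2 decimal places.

Neutral buoyancy requires −α(T_deep − T_surf) + β(S_deep − S_surf′) = 0.
S_surf′ = S_deep − (α/β)·ΔT = 36.83 − (2 × 10⁻⁴/7.8 × 10⁻⁴)·(-0.1) = 36.8556 psu.
Increase required: 36.8556 − 36.72 = 0.1356 psu.

0.14 psu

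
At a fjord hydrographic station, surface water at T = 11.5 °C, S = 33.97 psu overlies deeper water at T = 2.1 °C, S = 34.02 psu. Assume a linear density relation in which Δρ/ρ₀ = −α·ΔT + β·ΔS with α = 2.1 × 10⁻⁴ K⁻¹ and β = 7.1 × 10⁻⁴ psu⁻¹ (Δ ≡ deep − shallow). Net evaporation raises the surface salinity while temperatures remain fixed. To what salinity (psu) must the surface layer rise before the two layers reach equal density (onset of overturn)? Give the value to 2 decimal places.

36.80 psu

Neutral buoyancy requires −α(T_deep − T_surf) + β(S_deep − S_surf′) = 0.
S_surf′ = S_deep − (α/β)·ΔT = 34.02 − (2.1 × 10⁻⁴/7.1 × 10⁻⁴)·(-9.4) = 36.8003 psu.
Increase required: 36.8003 − 33.97 = 2.8303 psu.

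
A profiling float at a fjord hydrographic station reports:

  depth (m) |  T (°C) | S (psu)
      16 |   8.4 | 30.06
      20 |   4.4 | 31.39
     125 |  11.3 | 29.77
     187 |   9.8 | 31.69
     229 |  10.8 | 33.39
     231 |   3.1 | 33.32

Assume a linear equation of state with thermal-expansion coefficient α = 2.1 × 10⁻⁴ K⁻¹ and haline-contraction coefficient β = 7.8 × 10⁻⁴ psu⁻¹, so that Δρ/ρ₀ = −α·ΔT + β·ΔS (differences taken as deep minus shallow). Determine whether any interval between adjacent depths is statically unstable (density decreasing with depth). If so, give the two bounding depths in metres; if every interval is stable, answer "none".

Evaluate Δρ/ρ₀ = −αΔT + βΔS across each adjacent pair:
  16–20 m: −αΔT+βΔS = −(2.1 × 10⁻⁴)(-4.0)+(7.8 × 10⁻⁴)(+1.33) = 1.9 × 10⁻³ → stable
  20–125 m: −αΔT+βΔS = −(2.1 × 10⁻⁴)(+6.9)+(7.8 × 10⁻⁴)(-1.62) = -2.7 × 10⁻³ → UNSTABLE
  125–187 m: −αΔT+βΔS = −(2.1 × 10⁻⁴)(-1.5)+(7.8 × 10⁻⁴)(+1.92) = 1.8 × 10⁻³ → stable
  187–229 m: −αΔT+βΔS = −(2.1 × 10⁻⁴)(+1.0)+(7.8 × 10⁻⁴)(+1.70) = 1.1 × 10⁻³ → stable
  229–231 m: −αΔT+βΔS = −(2.1 × 10⁻⁴)(-7.7)+(7.8 × 10⁻⁴)(-0.07) = 1.6 × 10⁻³ → stable
The 20–125 m interval has Δρ < 0: lighter water underlies denser water.

20–125 m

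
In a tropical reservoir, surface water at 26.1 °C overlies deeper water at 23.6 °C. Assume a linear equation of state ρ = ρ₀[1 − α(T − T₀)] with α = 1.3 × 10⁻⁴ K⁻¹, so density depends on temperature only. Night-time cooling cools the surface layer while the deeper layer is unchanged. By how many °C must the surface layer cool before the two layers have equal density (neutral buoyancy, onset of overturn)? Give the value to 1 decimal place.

With temperature the only control, equal density requires T_surf′ = T_deep.
T_surf′ = 23.6 °C.
Cooling required: 26.1 − 23.6 = 2.5 °C.

2.5 °C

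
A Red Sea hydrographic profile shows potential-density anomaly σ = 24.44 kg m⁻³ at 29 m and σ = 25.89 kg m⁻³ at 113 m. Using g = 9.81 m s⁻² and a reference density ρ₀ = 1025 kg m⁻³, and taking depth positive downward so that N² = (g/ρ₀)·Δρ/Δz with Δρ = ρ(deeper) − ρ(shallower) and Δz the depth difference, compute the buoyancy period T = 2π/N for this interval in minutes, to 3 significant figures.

8.15 min

Δρ = 1025.89 − 1024.44 = 1.45 kg m⁻³ over Δz = 113 − 29 = 84 m.
N² = (9.81/1025) × (1.45/84) = 1.6521 × 10⁻⁴ s⁻².
N = √(1.6521 × 10⁻⁴) = 0.012853 rad s⁻¹, so T = 2π/N = 488.85 s = 8.1475 min ≈ 8.15 min.
N² > 0, so the interval is statically stable.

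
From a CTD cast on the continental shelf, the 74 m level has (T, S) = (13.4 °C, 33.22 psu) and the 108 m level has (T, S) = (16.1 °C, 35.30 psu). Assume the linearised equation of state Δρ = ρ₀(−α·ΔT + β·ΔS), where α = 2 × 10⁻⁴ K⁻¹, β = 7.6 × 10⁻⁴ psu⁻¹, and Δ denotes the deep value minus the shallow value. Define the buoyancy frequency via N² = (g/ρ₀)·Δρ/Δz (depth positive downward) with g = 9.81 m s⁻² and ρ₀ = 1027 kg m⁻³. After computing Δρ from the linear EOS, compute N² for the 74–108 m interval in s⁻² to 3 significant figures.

ΔT = +2.7 K, ΔS = +2.08 psu (deep − shallow).
Δρ/ρ₀ = −αΔT + βΔS = -5.40 × 10⁻⁴ + 1.5808 × 10⁻³ = 1.0408 × 10⁻³, so Δρ ≈ 1.069 kg m⁻³.
N² = (g/ρ₀)·Δρ/Δz = g·(Δρ/ρ₀)/Δz = 9.81 × 1.0408 × 10⁻³ / 34 = 3.0030 × 10⁻⁴ s⁻² ≈ 3.00 × 10⁻⁴ s⁻².

3.00 × 10⁻⁴ s⁻²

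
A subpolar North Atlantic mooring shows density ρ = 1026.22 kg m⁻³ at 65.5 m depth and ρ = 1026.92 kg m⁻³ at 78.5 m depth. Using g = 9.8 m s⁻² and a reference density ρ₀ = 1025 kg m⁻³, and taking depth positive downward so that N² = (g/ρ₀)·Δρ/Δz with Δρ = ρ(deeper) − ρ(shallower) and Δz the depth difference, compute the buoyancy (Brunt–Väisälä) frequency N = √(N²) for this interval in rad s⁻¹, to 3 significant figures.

0.0227 rad s⁻¹

Δρ = 1026.92 − 1026.22 = 0.70 kg m⁻³ over Δz = 78.5 − 65.5 = 13 m.
N² = (9.8/1025) × (0.70/13) = 5.1482 × 10⁻⁴ s⁻².
N = √(5.1482 × 10⁻⁴) = 0.022690 rad s⁻¹ ≈ 0.0227 rad s⁻¹.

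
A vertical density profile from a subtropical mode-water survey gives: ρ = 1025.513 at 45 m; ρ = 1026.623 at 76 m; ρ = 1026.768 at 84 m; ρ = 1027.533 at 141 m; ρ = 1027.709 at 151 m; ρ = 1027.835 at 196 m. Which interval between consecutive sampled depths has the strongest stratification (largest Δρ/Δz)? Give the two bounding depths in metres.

45–76 m

Compute the density gradient over each adjacent pair:
  45–76 m: Δρ/Δz = 1.110/31 = 0.036 kg m⁻⁴
  76–84 m: Δρ/Δz = 0.145/8 = 0.018 kg m⁻⁴
  84–141 m: Δρ/Δz = 0.765/57 = 0.013 kg m⁻⁴
  141–151 m: Δρ/Δz = 0.176/10 = 0.018 kg m⁻⁴
  151–196 m: Δρ/Δz = 0.126/45 = 2.8 × 10⁻³ kg m⁻⁴
The largest gradient is in the 45–76 m interval — the pycnocline.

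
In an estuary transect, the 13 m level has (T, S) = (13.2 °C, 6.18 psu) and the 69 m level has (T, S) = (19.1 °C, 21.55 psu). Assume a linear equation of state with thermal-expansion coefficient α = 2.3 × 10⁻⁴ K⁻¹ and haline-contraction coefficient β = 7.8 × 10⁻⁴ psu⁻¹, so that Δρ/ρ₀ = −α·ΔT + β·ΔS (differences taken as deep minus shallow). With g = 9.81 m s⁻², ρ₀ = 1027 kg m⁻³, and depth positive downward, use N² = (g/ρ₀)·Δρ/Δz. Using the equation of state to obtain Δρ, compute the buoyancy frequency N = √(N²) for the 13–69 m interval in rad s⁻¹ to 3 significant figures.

ΔT = +5.9 K, ΔS = +15.37 psu (deep − shallow).
Δρ/ρ₀ = −αΔT + βΔS = -1.357 × 10⁻³ + 0.0119886 = 0.0106316, so Δρ ≈ 10.92 kg m⁻³.
N² = (g/ρ₀)·Δρ/Δz = g·(Δρ/ρ₀)/Δz = 9.81 × 0.0106316 / 56 = 1.8624 × 10⁻³ s⁻².
N = √(1.8624 × 10⁻³) = 0.043156 rad s⁻¹ ≈ 0.0432 rad s⁻¹.

0.0432 rad s⁻¹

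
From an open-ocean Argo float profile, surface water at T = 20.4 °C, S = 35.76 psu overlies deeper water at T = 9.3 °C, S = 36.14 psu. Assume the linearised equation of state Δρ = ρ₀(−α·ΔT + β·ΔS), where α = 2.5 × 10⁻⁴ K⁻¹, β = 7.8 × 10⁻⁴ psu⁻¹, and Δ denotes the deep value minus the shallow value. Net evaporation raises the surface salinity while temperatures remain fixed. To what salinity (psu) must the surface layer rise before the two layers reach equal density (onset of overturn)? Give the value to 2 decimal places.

39.70 psu

Neutral buoyancy requires −α(T_deep − T_surf) + β(S_deep − S_surf′) = 0.
S_surf′ = S_deep − (α/β)·ΔT = 36.14 − (2.5 × 10⁻⁴/7.8 × 10⁻⁴)·(-11.1) = 39.6977 psu.
Increase required: 39.6977 − 35.76 = 3.9377 psu.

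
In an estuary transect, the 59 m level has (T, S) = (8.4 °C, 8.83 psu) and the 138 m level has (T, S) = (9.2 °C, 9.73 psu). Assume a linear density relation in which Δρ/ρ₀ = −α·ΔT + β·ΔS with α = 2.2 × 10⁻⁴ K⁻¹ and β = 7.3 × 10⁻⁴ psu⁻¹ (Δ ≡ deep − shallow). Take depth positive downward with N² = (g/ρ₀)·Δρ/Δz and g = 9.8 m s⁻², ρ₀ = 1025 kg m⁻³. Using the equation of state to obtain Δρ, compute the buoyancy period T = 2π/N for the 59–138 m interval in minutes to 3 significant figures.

13.6 min

ΔT = +0.8 K, ΔS = +0.90 psu (deep − shallow).
Δρ/ρ₀ = −αΔT + βΔS = -1.76 × 10⁻⁴ + 6.57 × 10⁻⁴ = 4.81 × 10⁻⁴, so Δρ ≈ 0.4930 kg m⁻³.
N² = (g/ρ₀)·Δρ/Δz = g·(Δρ/ρ₀)/Δz = 9.8 × 4.81 × 10⁻⁴ / 79 = 5.9668 × 10⁻⁵ s⁻².
N = √(5.9668 × 10⁻⁵) = 7.7245 × 10⁻³ rad s⁻¹ → T = 2π/N = 813.41 s = 13.557 min ≈ 13.6 min.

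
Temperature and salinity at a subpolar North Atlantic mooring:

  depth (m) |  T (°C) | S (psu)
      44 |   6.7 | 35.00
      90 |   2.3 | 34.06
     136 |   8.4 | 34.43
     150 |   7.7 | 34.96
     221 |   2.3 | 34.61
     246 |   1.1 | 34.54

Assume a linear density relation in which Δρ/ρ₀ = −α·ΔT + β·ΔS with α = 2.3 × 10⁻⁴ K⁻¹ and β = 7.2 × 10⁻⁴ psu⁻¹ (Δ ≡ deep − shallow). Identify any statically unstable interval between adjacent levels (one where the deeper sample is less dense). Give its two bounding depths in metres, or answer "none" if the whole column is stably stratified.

90–136 m

Evaluate Δρ/ρ₀ = −αΔT + βΔS across each adjacent pair:
  44–90 m: −αΔT+βΔS = −(2.3 × 10⁻⁴)(-4.4)+(7.2 × 10⁻⁴)(-0.94) = 3.4 × 10⁻⁴ → stable
  90–136 m: −αΔT+βΔS = −(2.3 × 10⁻⁴)(+6.1)+(7.2 × 10⁻⁴)(+0.37) = -1.1 × 10⁻³ → UNSTABLE
  136–150 m: −αΔT+βΔS = −(2.3 × 10⁻⁴)(-0.7)+(7.2 × 10⁻⁴)(+0.53) = 5.4 × 10⁻⁴ → stable
  150–221 m: −αΔT+βΔS = −(2.3 × 10⁻⁴)(-5.4)+(7.2 × 10⁻⁴)(-0.35) = 9.9 × 10⁻⁴ → stable
  221–246 m: −αΔT+βΔS = −(2.3 × 10⁻⁴)(-1.2)+(7.2 × 10⁻⁴)(-0.07) = 2.3 × 10⁻⁴ → stable
The 90–136 m interval has Δρ < 0: lighter water underlies denser water.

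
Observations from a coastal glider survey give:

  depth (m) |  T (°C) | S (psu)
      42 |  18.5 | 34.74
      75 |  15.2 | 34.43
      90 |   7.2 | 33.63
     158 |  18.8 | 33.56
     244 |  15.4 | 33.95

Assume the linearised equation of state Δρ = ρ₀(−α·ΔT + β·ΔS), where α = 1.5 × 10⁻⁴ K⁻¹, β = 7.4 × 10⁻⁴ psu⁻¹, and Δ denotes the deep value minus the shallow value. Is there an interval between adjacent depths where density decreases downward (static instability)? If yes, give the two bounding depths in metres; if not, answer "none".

90–158 m

Evaluate Δρ/ρ₀ = −αΔT + βΔS across each adjacent pair:
  42–75 m: −αΔT+βΔS = −(1.5 × 10⁻⁴)(-3.3)+(7.4 × 10⁻⁴)(-0.31) = 2.7 × 10⁻⁴ → stable
  75–90 m: −αΔT+βΔS = −(1.5 × 10⁻⁴)(-8.0)+(7.4 × 10⁻⁴)(-0.80) = 6.1 × 10⁻⁴ → stable
  90–158 m: −αΔT+βΔS = −(1.5 × 10⁻⁴)(+11.6)+(7.4 × 10⁻⁴)(-0.07) = -1.8 × 10⁻³ → UNSTABLE
  158–244 m: −αΔT+βΔS = −(1.5 × 10⁻⁴)(-3.4)+(7.4 × 10⁻⁴)(+0.39) = 8.0 × 10⁻⁴ → stable
The 90–158 m interval has Δρ < 0: lighter water underlies denser water.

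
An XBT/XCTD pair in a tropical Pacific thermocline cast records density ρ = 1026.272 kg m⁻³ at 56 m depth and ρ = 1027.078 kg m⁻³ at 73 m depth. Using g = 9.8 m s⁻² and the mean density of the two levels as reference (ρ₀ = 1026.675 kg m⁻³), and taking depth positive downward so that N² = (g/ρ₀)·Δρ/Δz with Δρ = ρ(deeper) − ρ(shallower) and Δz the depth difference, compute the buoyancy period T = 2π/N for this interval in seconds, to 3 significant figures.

295 s

Δρ = 1027.078 − 1026.272 = 0.806 kg m⁻³ over Δz = 73 − 56 = 17 m.
N² = (9.8/1026.675) × (0.806/17) = 4.5256 × 10⁻⁴ s⁻².
N = √(4.5256 × 10⁻⁴) = 0.021273 rad s⁻¹, so T = 2π/N = 295.36 s ≈ 295 s.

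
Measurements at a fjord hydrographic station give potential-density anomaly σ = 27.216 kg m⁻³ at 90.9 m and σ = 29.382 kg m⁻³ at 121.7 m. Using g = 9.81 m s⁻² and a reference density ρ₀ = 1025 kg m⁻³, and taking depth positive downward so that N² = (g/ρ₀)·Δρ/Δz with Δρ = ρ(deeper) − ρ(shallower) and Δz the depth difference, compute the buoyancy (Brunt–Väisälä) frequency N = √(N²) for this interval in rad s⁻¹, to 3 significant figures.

0.0259 rad s⁻¹

Δρ = 1029.382 − 1027.216 = 2.166 kg m⁻³ over Δz = 121.7 − 90.9 = 30.8 m.
N² = (9.81/1025) × (2.166/30.8) = 6.7306 × 10⁻⁴ s⁻².
N = √(6.7306 × 10⁻⁴) = 0.025943 rad s⁻¹ ≈ 0.0259 rad s⁻¹.
Since Δρ > 0 the layer is stably stratified.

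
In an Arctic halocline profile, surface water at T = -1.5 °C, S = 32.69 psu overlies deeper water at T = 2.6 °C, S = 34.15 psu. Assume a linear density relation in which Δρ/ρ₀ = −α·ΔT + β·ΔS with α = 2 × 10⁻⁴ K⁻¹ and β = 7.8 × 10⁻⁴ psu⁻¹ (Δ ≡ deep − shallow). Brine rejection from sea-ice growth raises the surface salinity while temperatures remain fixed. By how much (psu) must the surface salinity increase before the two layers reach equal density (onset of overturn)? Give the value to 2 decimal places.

Neutral buoyancy requires −α(T_deep − T_surf) + β(S_deep − S_surf′) = 0.
S_surf′ = S_deep − (α/β)·ΔT = 34.15 − (2 × 10⁻⁴/7.8 × 10⁻⁴)·(+4.1) = 33.0987 psu.
Increase required: 33.0987 − 32.69 = 0.4087 psu.

0.41 psu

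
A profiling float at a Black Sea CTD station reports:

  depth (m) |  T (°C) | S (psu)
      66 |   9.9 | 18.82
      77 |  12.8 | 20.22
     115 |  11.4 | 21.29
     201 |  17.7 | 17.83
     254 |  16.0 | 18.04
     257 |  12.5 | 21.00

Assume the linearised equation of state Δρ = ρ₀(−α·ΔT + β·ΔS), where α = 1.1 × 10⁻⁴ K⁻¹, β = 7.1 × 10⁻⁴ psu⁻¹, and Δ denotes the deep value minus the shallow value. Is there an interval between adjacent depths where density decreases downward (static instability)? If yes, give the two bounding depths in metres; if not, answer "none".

115–201 m

Evaluate Δρ/ρ₀ = −αΔT + βΔS across each adjacent pair:
  66–77 m: −αΔT+βΔS = −(1.1 × 10⁻⁴)(+2.9)+(7.1 × 10⁻⁴)(+1.40) = 6.7 × 10⁻⁴ → stable
  77–115 m: −αΔT+βΔS = −(1.1 × 10⁻⁴)(-1.4)+(7.1 × 10⁻⁴)(+1.07) = 9.1 × 10⁻⁴ → stable
  115–201 m: −αΔT+βΔS = −(1.1 × 10⁻⁴)(+6.3)+(7.1 × 10⁻⁴)(-3.46) = -3.1 × 10⁻³ → UNSTABLE
  201–254 m: −αΔT+βΔS = −(1.1 × 10⁻⁴)(-1.7)+(7.1 × 10⁻⁴)(+0.21) = 3.4 × 10⁻⁴ → stable
  254–257 m: −αΔT+βΔS = −(1.1 × 10⁻⁴)(-3.5)+(7.1 × 10⁻⁴)(+2.96) = 2.5 × 10⁻³ → stable
The 115–201 m interval has Δρ < 0: lighter water underlies denser water.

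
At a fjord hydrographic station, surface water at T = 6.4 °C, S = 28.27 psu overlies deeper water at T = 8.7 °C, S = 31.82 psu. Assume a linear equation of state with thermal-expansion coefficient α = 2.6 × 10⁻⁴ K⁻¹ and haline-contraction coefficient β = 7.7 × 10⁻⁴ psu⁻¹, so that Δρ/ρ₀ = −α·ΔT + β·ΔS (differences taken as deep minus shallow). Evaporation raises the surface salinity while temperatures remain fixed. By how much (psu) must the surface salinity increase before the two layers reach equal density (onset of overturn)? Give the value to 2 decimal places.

2.77 psu

Neutral buoyancy requires −α(T_deep − T_surf) + β(S_deep − S_surf′) = 0.
S_surf′ = S_deep − (α/β)·ΔT = 31.82 − (2.6 × 10⁻⁴/7.7 × 10⁻⁴)·(+2.3) = 31.0434 psu.
Increase required: 31.0434 − 28.27 = 2.7734 psu.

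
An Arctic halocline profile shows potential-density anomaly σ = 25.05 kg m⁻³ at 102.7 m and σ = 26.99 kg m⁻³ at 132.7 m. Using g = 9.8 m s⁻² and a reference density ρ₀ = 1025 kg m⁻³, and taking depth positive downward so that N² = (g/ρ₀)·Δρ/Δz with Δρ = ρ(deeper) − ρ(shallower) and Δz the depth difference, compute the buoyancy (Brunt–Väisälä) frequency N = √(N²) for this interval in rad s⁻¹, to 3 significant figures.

Δρ = 1026.99 − 1025.05 = 1.94 kg m⁻³ over Δz = 132.7 − 102.7 = 30 m.
N² = (9.8/1025) × (1.94/30) = 6.1828 × 10⁻⁴ s⁻².
N = √(6.1828 × 10⁻⁴) = 0.024865 rad s⁻¹ ≈ 0.0249 rad s⁻¹.

0.0249 rad s⁻¹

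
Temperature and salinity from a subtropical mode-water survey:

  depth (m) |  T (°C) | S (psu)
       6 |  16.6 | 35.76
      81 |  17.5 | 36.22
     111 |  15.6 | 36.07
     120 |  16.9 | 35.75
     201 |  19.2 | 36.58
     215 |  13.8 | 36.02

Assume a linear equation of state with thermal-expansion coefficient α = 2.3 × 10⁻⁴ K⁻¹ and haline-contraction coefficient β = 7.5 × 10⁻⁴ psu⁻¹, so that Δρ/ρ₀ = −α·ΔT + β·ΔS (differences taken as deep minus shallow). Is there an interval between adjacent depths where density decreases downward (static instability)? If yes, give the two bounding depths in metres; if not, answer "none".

Evaluate Δρ/ρ₀ = −αΔT + βΔS across each adjacent pair:
  6–81 m: −αΔT+βΔS = −(2.3 × 10⁻⁴)(+0.9)+(7.5 × 10⁻⁴)(+0.46) = 1.4 × 10⁻⁴ → stable
  81–111 m: −αΔT+βΔS = −(2.3 × 10⁻⁴)(-1.9)+(7.5 × 10⁻⁴)(-0.15) = 3.2 × 10⁻⁴ → stable
  111–120 m: −αΔT+βΔS = −(2.3 × 10⁻⁴)(+1.3)+(7.5 × 10⁻⁴)(-0.32) = -5.4 × 10⁻⁴ → UNSTABLE
  120–201 m: −αΔT+βΔS = −(2.3 × 10⁻⁴)(+2.3)+(7.5 × 10⁻⁴)(+0.83) = 9.4 × 10⁻⁵ → stable
  201–215 m: −αΔT+βΔS = −(2.3 × 10⁻⁴)(-5.4)+(7.5 × 10⁻⁴)(-0.56) = 8.2 × 10⁻⁴ → stable
The 111–120 m interval has Δρ < 0: lighter water underlies denser water.

111–120 m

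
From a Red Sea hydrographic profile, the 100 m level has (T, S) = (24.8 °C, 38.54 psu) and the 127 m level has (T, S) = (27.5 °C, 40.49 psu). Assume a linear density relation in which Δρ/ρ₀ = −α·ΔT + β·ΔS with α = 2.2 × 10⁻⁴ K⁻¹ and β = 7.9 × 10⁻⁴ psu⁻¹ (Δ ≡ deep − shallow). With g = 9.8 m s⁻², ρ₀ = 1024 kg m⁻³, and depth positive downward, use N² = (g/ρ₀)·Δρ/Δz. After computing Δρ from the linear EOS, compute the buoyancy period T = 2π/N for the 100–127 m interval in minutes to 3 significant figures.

5.65 min

ΔT = +2.7 K, ΔS = +1.95 psu (deep − shallow).
Δρ/ρ₀ = −αΔT + βΔS = -5.94 × 10⁻⁴ + 1.5405 × 10⁻³ = 9.465 × 10⁻⁴, so Δρ ≈ 0.9692 kg m⁻³.
N² = (g/ρ₀)·Δρ/Δz = g·(Δρ/ρ₀)/Δz = 9.8 × 9.465 × 10⁻⁴ / 27 = 3.4354 × 10⁻⁴ s⁻².
N = √(3.4354 × 10⁻⁴) = 0.018535 rad s⁻¹ → T = 2π/N = 338.99 s = 5.6498 min ≈ 5.65 min.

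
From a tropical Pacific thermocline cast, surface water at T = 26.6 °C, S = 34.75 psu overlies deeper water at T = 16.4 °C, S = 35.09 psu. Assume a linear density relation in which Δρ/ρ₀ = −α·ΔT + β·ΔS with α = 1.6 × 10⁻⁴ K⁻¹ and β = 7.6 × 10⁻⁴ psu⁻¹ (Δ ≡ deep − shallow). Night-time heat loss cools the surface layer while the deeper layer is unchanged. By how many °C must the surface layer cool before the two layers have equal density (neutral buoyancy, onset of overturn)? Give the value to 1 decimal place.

11.8 °C

Neutral buoyancy requires Δρ = 0, i.e. −α(T_deep − T_surf′) + β(S_deep − S_surf) = 0.
T_surf′ = T_deep − (β/α)·ΔS = 16.4 − (7.6 × 10⁻⁴/1.6 × 10⁻⁴)·(+0.34) = 14.785 °C.
Cooling required: 26.6 − (14.785) = 11.815 °C.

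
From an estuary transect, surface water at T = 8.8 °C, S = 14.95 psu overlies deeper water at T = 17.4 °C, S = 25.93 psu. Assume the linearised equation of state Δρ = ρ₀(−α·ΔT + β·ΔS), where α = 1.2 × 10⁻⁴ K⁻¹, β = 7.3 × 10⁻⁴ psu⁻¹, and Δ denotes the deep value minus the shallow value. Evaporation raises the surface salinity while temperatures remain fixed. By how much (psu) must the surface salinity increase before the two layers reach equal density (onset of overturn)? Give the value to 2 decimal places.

Neutral buoyancy requires −α(T_deep − T_surf) + β(S_deep − S_surf′) = 0.
S_surf′ = S_deep − (α/β)·ΔT = 25.93 − (1.2 × 10⁻⁴/7.3 × 10⁻⁴)·(+8.6) = 24.5163 psu.
Increase required: 24.5163 − 14.95 = 9.5663 psu.

9.57 psu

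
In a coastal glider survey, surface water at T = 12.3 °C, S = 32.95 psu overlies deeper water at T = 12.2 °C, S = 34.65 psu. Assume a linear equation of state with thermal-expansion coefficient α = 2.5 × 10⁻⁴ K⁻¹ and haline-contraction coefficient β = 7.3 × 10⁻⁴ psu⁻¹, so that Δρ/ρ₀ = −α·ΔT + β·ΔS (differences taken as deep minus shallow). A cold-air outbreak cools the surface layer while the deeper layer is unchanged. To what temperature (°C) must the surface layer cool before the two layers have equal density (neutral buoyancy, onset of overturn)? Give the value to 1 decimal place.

Neutral buoyancy requires Δρ = 0, i.e. −α(T_deep − T_surf′) + β(S_deep − S_surf) = 0.
T_surf′ = T_deep − (β/α)·ΔS = 12.2 − (7.3 × 10⁻⁴/2.5 × 10⁻⁴)·(+1.70) = 7.236 °C.
Cooling required: 12.3 − (7.236) = 5.064 °C.

7.2 °C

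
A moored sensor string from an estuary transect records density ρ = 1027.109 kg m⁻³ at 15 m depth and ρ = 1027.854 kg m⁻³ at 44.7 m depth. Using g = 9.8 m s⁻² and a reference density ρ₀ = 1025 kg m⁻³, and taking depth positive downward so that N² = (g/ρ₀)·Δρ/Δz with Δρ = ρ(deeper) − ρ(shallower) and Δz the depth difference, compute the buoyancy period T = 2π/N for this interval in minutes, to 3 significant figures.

6.76 min

Δρ = 1027.854 − 1027.109 = 0.745 kg m⁻³ over Δz = 44.7 − 15 = 29.7 m.
N² = (9.8/1025) × (0.745/29.7) = 2.3983 × 10⁻⁴ s⁻².
N = √(2.3983 × 10⁻⁴) = 0.015486 rad s⁻¹, so T = 2π/N = 405.73 s = 6.7622 min ≈ 6.76 min.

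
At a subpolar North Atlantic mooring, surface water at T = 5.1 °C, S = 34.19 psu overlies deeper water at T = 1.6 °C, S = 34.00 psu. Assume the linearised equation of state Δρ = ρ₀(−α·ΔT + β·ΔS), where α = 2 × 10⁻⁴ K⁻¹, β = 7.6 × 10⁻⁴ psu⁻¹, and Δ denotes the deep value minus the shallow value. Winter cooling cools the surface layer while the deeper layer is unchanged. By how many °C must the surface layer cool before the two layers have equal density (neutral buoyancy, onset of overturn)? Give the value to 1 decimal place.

Neutral buoyancy requires Δρ = 0, i.e. −α(T_deep − T_surf′) + β(S_deep − S_surf) = 0.
T_surf′ = T_deep − (β/α)·ΔS = 1.6 − (7.6 × 10⁻⁴/2 × 10⁻⁴)·(-0.19) = 2.322 °C.
Cooling required: 5.1 − (2.322) = 2.778 °C.

2.8 °C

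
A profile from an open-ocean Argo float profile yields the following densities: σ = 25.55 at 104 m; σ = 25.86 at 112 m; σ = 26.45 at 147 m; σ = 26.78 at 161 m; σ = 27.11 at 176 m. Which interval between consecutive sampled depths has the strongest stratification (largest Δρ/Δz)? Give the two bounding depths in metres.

Compute the density gradient over each adjacent pair:
  104–112 m: Δρ/Δz = 0.31/8 = 0.039 kg m⁻⁴
  112–147 m: Δρ/Δz = 0.59/35 = 0.017 kg m⁻⁴
  147–161 m: Δρ/Δz = 0.33/14 = 0.024 kg m⁻⁴
  161–176 m: Δρ/Δz = 0.33/15 = 0.022 kg m⁻⁴
The largest gradient is in the 104–112 m interval — the pycnocline.

104–112 m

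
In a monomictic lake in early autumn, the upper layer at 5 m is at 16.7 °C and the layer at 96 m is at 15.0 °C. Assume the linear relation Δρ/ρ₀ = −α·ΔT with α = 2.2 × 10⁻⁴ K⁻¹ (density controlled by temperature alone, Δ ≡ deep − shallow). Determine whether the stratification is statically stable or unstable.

stable

ΔT = 15.0 − 16.7 = -1.7 K, so Δρ/ρ₀ = −αΔT = 3.74 × 10⁻⁴.
Δρ/ρ₀ > 0, so Δρ > 0: deeper water is denser → statically stable.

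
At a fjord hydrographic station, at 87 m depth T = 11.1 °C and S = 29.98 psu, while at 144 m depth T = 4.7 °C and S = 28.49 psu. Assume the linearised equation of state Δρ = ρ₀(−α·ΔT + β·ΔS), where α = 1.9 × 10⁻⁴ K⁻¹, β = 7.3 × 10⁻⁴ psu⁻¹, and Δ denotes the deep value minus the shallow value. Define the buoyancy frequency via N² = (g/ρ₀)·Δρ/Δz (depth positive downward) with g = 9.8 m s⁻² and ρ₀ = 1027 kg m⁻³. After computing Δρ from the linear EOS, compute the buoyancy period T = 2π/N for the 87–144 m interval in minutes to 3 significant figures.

22.3 min

ΔT = -6.4 K, ΔS = -1.49 psu (deep − shallow).
Δρ/ρ₀ = −αΔT + βΔS = 1.216 × 10⁻³ − 1.0877 × 10⁻³ = 1.283 × 10⁻⁴, so Δρ ≈ 0.1318 kg m⁻³.
N² = (g/ρ₀)·Δρ/Δz = g·(Δρ/ρ₀)/Δz = 9.8 × 1.283 × 10⁻⁴ / 57 = 2.2059 × 10⁻⁵ s⁻².
N = √(2.2059 × 10⁻⁵) = 4.6967 × 10⁻³ rad s⁻¹ → T = 2π/N = 1.3378 × 10³ s = 22.297 min ≈ 22.3 min.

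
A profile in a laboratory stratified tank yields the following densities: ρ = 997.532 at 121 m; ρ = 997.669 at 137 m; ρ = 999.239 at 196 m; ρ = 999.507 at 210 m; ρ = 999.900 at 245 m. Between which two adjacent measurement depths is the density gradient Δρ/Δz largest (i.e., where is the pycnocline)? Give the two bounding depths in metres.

137–196 m

Compute the density gradient over each adjacent pair:
  121–137 m: Δρ/Δz = 0.137/16 = 8.6 × 10⁻³ kg m⁻⁴
  137–196 m: Δρ/Δz = 1.570/59 = 0.027 kg m⁻⁴
  196–210 m: Δρ/Δz = 0.268/14 = 0.019 kg m⁻⁴
  210–245 m: Δρ/Δz = 0.393/35 = 0.011 kg m⁻⁴
The largest gradient is in the 137–196 m interval — the pycnocline.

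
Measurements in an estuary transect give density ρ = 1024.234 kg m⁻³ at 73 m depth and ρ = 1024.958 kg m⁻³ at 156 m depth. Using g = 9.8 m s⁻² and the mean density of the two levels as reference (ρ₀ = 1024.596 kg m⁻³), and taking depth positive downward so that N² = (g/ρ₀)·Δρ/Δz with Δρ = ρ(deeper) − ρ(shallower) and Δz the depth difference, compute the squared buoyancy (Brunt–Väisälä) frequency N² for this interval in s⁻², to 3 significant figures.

Δρ = 1024.958 − 1024.234 = 0.724 kg m⁻³ over Δz = 156 − 73 = 83 m.
N² = (9.8/1024.596) × (0.724/83) = 8.3432 × 10⁻⁵ s⁻² ≈ 8.34 × 10⁻⁵ s⁻².

8.34 × 10⁻⁵ s⁻²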